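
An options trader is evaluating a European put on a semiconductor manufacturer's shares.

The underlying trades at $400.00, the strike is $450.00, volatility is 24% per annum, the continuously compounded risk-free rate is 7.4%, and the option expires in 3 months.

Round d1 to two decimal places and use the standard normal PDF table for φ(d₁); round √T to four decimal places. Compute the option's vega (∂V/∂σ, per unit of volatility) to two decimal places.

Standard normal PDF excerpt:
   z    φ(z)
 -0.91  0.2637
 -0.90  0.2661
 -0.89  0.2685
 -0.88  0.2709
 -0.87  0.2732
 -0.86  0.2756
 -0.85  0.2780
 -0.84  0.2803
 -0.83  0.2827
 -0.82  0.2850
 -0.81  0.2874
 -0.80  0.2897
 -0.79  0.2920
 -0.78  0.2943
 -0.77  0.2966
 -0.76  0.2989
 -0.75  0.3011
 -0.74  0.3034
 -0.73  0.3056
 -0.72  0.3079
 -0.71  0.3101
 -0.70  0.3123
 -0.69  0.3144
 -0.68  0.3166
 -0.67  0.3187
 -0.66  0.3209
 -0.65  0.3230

T = 0.25;  σ√T = 0.1200
d₁ = [ln(400/450) + (0.074 + 0.24²/2)·0.25] / 0.1200 = [-0.1178 + 0.0257] / 0.1200 = -0.7674 → -0.77
√T = √0.25 = 0.5000
φ(d₁) = φ(-0.77) = 0.2966
vega = S·φ(d₁)·√T = 400·0.2966·0.5000 = 59.3200

59.32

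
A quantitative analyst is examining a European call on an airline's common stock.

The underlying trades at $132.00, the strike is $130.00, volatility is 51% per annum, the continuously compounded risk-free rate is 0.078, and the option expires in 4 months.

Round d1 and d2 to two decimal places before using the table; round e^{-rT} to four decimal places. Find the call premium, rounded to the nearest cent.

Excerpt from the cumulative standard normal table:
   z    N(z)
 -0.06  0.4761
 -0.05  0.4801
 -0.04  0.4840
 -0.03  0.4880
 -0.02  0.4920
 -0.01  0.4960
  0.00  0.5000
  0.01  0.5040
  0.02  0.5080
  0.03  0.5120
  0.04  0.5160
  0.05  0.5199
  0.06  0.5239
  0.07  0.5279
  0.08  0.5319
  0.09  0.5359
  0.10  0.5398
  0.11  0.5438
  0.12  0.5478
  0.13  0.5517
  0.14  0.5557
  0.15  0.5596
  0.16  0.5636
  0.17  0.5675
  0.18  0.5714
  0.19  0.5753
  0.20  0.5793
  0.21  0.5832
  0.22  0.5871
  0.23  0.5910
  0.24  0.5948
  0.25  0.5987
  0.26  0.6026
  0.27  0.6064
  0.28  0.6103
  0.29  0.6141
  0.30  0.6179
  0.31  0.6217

σ√T = 0.51·√0.3333 = 0.2944
ln(S/K) + (r + σ²/2)T = ln(132/130) + (0.078 + 0.51²/2)·0.3333 = 0.0153 + 0.0693 = 0.0846
d₁ = 0.0846 / 0.2944 = 0.2874 ≈ 0.29
d₂ = d₁ − σ√T = 0.2874 − 0.2944 = -0.0071 ≈ -0.01
exp(−rT) = exp(−0.078·0.3333) = 0.9743
C = 132·N(0.29) − 130·0.9743·N(-0.01) = 132·0.6141 − 130·0.9743·0.4960 = 81.0612 − 62.8229 = 18.2383

$18.24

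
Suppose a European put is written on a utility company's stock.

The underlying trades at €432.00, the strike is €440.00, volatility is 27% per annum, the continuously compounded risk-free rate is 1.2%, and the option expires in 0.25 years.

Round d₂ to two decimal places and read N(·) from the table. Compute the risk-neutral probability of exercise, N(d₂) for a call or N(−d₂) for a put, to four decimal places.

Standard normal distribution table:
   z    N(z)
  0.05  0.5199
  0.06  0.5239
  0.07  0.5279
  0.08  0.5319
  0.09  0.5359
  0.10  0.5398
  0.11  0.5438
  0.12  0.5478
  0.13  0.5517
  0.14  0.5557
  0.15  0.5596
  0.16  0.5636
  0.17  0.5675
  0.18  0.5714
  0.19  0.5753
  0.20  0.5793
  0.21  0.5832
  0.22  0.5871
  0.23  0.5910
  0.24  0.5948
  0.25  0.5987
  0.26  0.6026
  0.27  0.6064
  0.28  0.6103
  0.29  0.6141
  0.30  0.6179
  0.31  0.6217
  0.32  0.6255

0.5714

σ√T = 0.27 × 0.5000 = 0.1350
ln(S/K) + (r + σ²/2)T = ln(432/440) + (0.012 + 0.27²/2)·0.25 = -0.0183 + 0.0121 = -0.0062
d₁ = -0.0062 / 0.1350 = -0.0462 which rounds to -0.05
d₂ = d₁ − σ√T = -0.0462 − 0.1350 = -0.1812 which rounds to -0.18
Pr(exercise) under Q = N(−d₂) = N(0.18) = 0.5714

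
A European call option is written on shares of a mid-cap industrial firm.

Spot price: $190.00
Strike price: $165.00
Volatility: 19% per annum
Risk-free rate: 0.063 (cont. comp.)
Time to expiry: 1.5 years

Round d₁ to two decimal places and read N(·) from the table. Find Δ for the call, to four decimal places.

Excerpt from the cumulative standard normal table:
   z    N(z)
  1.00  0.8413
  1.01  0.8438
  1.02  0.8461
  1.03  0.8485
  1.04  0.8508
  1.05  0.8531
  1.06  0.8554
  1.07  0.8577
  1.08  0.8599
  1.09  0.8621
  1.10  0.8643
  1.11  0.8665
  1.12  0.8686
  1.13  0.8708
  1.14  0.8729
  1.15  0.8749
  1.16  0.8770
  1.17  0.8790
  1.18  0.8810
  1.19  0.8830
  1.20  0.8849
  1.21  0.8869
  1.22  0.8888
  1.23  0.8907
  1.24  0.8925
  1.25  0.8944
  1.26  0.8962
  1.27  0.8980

T = 1.5;  σ√T = 0.2327
d₁ = [ln(190/165) + (0.063 + 0.19²/2)·1.5] / 0.2327 = [0.1411 + 0.1216] / 0.2327 = 1.1287 ≈ 1.13
N(d₁) = N(1.13) = 0.8708
Δ_call = N(d₁) = 0.8708

0.8708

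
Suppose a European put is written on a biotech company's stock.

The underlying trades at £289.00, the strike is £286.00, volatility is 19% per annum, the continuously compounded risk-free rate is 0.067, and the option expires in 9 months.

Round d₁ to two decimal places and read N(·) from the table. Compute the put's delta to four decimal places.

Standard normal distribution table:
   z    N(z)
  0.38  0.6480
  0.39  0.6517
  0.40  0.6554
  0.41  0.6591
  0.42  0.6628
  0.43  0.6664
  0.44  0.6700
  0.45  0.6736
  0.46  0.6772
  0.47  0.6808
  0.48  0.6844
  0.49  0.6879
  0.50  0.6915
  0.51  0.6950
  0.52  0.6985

-0.3264

σ√T = 0.19·√0.75 = 0.1645
ln(S/K) + (r + σ²/2)T = ln(289/286) + (0.067 + 0.19²/2)·0.75 = 0.0104 + 0.0638 = 0.0742
d₁ = 0.0742 / 0.1645 = 0.4511 which rounds to 0.45
N(d₁) = N(0.45) = 0.6736
Δ_put = N(d₁) − 1 = 0.6736 − 1 = -0.3264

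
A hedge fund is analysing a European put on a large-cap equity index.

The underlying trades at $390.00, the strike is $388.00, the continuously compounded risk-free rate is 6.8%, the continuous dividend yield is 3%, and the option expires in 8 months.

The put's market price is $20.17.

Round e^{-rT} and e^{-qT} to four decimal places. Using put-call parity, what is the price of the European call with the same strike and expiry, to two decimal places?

e^(−qT) = e^(−0.03·0.6667) = 0.9802;  e^(−rT) = e^(−0.068·0.6667) = 0.9557
Put-call parity: C − P = S·e^(−qT) − K·e^(−rT) = 390·0.9802 − 388·0.9557 = 382.2780 − 370.8116 = 11.4664
C = P + (C − P) = 20.17 + (11.4664) = 31.6364

$31.64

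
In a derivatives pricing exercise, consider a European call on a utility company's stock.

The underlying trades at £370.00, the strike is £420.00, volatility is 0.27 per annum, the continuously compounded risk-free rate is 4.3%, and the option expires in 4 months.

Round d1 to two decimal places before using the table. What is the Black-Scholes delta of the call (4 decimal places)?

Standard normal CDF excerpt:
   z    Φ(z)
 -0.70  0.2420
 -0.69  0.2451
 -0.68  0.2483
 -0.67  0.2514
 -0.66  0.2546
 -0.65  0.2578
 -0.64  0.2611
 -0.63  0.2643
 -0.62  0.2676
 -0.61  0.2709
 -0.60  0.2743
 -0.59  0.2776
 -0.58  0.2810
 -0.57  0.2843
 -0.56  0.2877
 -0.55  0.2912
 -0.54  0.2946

0.2611

σ√T = 0.27·√0.3333 = 0.1559
ln(S/K) + (r + σ²/2)T = ln(370/420) + (0.043 + 0.27²/2)·0.3333 = -0.1268 + 0.0265 = -0.1003
d₁ = -0.1003 / 0.1559 = -0.6432 ≈ -0.64
N(d₁) = N(-0.64) = 0.2611
Δ_call = N(d₁) = 0.2611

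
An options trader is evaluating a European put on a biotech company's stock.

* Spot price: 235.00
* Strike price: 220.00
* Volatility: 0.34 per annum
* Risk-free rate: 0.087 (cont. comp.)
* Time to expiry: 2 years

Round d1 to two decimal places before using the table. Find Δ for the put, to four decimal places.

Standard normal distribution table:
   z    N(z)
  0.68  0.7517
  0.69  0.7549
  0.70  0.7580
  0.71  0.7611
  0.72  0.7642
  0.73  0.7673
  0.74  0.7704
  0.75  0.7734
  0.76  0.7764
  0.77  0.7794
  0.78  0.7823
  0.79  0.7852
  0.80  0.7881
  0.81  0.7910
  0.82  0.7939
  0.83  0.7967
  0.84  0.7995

-0.2296

σ√T = 0.34·√2 = 0.4808
d₁ = [ln(235/220) + (0.087 + 0.34²/2)·2] / 0.4808 = [0.0660 + 0.2896] / 0.4808 = 0.7395 ≈ 0.74
N(d₁) = N(0.74) = 0.7704
Δ_put = N(d₁) − 1 = 0.7704 − 1 = -0.2296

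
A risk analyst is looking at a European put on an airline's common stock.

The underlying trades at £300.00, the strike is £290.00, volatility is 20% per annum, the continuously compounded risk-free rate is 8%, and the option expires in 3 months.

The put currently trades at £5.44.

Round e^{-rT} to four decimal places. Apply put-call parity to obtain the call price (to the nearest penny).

e^(−rT) = e^(−0.08·0.25) = 0.9802
Put-call parity: C − P = S − K·e^(−rT) = 300 − 290·0.9802 = 300 − 284.2580 = 15.7420
C = P + (C − P) = 5.44 + (15.7420) = 21.1820

£21.18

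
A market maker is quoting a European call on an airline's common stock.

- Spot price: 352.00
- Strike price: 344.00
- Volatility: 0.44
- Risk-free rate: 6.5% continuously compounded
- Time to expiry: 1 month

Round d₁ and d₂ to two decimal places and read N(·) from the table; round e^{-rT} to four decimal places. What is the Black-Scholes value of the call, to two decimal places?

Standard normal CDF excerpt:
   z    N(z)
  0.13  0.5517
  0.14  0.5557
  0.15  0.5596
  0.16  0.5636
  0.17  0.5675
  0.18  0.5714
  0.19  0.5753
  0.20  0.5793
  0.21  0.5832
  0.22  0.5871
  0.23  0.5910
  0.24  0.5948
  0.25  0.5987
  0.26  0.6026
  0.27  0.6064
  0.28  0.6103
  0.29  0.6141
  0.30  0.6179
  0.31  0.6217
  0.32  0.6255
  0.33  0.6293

23.33

σ√T = 0.44·√0.08333 = 0.1270
d₁ = [ln(352/344) + (0.065 + 0.44²/2)·0.08333] / 0.1270 = [0.0230 + 0.0135] / 0.1270 = 0.2871 which rounds to 0.29
d₂ = d₁ − σ√T = 0.2871 − 0.1270 = 0.1601 which rounds to 0.16
exp(−rT) = exp(−0.065·0.08333) = 0.9946
C = 352·N(0.29) − 344·0.9946·N(0.16) = 352·0.6141 − 344·0.9946·0.5636 = 216.1632 − 192.8315 = 23.3317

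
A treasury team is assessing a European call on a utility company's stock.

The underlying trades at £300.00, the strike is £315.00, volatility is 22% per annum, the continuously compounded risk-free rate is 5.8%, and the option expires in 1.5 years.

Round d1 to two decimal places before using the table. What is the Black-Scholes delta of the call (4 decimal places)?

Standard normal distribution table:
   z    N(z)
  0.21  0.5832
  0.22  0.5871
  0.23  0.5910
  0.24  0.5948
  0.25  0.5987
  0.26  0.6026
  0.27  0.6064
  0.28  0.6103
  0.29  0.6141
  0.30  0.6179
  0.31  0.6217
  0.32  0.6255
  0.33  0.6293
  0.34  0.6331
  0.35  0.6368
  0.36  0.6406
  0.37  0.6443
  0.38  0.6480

T = 1.5;  σ√T = 0.2694
d₁ = [ln(300/315) + (0.058 + ½·0.22²)·1.5] / (σ√T) = (-0.0488 + 0.1233) / 0.2694 = 0.2765 ⇒ 0.28
N(d₁) = N(0.28) = 0.6103
Δ_call = N(d₁) = 0.6103

0.6103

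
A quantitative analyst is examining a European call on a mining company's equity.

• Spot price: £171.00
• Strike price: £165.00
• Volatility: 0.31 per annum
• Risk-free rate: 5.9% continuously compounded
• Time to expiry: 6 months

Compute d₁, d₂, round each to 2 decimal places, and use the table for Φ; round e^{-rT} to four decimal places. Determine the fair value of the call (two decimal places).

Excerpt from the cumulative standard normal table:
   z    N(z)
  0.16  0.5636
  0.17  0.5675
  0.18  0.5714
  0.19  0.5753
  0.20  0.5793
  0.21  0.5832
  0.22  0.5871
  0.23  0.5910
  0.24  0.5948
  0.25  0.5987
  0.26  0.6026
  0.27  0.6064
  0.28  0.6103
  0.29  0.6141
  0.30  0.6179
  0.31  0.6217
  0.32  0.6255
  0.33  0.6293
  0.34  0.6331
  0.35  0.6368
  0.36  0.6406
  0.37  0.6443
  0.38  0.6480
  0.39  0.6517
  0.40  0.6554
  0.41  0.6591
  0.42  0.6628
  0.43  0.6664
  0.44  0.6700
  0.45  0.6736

T = 0.5;  σ√T = 0.2192
ln(S/K) + (r + σ²/2)T = ln(171/165) + (0.059 + 0.31²/2)·0.5 = 0.0357 + 0.0535 = 0.0892
d₁ = 0.0892 / 0.2192 = 0.4071 ≈ 0.41
d₂ = d₁ − σ√T = 0.4071 − 0.2192 = 0.1879 ≈ 0.19
exp(−rT) = exp(−0.059·0.5) = 0.9709
C = 171·N(0.41) − 165·0.9709·N(0.19) = 171·0.6591 − 165·0.9709·0.5753 = 112.7061 − 92.1622 = 20.5439

£20.54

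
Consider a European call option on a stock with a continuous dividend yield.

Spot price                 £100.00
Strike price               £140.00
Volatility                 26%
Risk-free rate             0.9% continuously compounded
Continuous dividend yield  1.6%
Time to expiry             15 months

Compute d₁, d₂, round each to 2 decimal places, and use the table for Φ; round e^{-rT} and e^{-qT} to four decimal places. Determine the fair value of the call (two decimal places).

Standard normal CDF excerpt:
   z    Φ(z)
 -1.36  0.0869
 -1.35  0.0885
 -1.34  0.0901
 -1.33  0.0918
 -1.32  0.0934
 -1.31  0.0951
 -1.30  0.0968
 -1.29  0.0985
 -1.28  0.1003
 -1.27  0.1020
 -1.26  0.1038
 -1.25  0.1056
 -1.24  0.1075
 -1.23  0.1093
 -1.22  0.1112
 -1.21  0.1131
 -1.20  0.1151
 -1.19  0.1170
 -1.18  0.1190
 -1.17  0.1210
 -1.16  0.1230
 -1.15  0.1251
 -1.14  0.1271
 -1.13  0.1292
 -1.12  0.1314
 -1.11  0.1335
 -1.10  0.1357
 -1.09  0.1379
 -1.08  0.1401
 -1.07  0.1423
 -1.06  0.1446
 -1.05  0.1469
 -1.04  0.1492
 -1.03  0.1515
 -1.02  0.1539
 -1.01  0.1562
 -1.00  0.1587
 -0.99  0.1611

σ√T = 0.26 × 1.1180 = 0.2907
d₁ = [ln(100/140) + (0.009 − 0.016 + 0.26²/2)·1.25] / 0.2907 = [-0.3365 + 0.0335] / 0.2907 = -1.0423 ⇒ -1.04
d₂ = d₁ − σ√T = -1.0423 − 0.2907 = -1.3329 ⇒ -1.33
exp(−qT) = exp(−0.016·1.25) = 0.9802;  exp(−rT) = exp(−0.009·1.25) = 0.9888
N(d₁) = N(-1.04) = 0.1492;  N(d₂) = N(-1.33) = 0.0918
C = 100·0.9802·0.1492 − 140·0.9888·0.0918 = 14.6246 − 12.7081 = 1.9165

£1.92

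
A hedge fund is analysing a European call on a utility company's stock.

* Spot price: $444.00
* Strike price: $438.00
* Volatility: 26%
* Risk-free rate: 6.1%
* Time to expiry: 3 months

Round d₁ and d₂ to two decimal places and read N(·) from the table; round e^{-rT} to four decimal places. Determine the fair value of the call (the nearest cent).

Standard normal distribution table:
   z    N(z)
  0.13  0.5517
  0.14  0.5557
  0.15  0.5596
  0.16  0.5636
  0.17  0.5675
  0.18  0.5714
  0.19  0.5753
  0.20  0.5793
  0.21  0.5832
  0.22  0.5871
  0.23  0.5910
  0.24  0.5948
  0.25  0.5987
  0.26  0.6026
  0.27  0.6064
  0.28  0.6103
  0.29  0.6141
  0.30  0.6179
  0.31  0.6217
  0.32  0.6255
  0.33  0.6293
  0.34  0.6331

T = 0.25;  σ√T = 0.1300
d₁ = [ln(444/438) + (0.061 + 0.26²/2)·0.25] / 0.1300 = [0.0136 + 0.0237] / 0.1300 = 0.2870 → 0.29
d₂ = d₁ − σ√T = 0.2870 − 0.1300 = 0.1570 → 0.16
exp(−rT) = exp(−0.061·0.25) = 0.9849
N(d₁) = N(0.29) = 0.6141;  N(d₂) = N(0.16) = 0.5636
C = 444·0.6141 − 438·0.9849·0.5636 = 272.6604 − 243.1293 = 29.5311

$29.53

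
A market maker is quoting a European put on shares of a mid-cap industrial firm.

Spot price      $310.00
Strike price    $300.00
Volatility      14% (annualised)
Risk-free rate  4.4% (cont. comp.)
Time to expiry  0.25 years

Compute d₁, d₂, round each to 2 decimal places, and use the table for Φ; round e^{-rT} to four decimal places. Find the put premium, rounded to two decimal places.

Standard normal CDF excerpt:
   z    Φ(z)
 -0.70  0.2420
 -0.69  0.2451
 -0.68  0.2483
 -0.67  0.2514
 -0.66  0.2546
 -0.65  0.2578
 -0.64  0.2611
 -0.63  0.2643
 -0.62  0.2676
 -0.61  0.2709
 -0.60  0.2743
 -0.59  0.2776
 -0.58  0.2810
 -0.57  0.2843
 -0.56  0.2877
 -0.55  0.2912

T = 0.25;  σ√T = 0.0700
d₁ = [ln(310/300) + (0.044 + ½·0.14²)·0.25] / (σ√T) = (0.0328 + 0.0135) / 0.0700 = 0.6606 which rounds to 0.66
d₂ = 0.6606 − 0.0700 = 0.5906 which rounds to 0.59
e^(−rT) = e^(−0.044·0.25) = 0.9891
N(−d₂) = N(-0.59) = 0.2776;  N(−d₁) = N(-0.66) = 0.2546
P = 300·0.9891·0.2776 − 310·0.2546 = 82.3722 − 78.9260 = 3.4462

$3.45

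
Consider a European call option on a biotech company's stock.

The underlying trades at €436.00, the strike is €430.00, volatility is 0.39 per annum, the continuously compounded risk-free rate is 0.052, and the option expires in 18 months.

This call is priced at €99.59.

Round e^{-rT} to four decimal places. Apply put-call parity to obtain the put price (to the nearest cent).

exp(−rT) = exp(−0.052·1.5) = 0.9250
Put-call parity: C − P = S − K·e^(−rT) = 436 − 430·0.9250 = 436 − 397.7500 = 38.2500
P = C − (C − P) = 99.59 − (38.2500) = 61.3400

€61.34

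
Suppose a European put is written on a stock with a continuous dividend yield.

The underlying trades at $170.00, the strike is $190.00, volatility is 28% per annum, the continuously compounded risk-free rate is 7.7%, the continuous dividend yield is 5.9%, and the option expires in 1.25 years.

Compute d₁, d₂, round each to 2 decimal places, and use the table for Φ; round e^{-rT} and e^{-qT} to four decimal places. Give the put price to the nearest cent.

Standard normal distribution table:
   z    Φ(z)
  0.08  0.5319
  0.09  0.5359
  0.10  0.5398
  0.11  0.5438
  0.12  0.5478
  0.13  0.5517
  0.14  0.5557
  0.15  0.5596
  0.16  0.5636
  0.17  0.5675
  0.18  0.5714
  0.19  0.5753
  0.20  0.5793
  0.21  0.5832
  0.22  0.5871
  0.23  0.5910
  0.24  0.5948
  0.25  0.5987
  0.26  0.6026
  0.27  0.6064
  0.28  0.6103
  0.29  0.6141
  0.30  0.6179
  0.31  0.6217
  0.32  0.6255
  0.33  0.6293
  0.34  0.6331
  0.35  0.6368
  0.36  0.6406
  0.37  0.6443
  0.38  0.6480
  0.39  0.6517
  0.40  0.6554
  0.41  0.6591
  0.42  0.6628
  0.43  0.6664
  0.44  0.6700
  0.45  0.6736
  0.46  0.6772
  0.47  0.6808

$28.49

T = 1.25;  σ√T = 0.3130
d₁ = [ln(170/190) + (0.077 − 0.059 + 0.28²/2)·1.25] / 0.3130 = [-0.1112 + 0.0715] / 0.3130 = -0.1269 ⇒ -0.13
d₂ = d₁ − σ√T = -0.1269 − 0.3130 = -0.4399 ⇒ -0.44
exp(−qT) = exp(−0.059·1.25) = 0.9289;  exp(−rT) = exp(−0.077·1.25) = 0.9082
N(−d₂) = N(0.44) = 0.6700;  N(−d₁) = N(0.13) = 0.5517
P = 190·0.9082·0.6700 − 170·0.9289·0.5517 = 115.6139 − 87.1206 = 28.4933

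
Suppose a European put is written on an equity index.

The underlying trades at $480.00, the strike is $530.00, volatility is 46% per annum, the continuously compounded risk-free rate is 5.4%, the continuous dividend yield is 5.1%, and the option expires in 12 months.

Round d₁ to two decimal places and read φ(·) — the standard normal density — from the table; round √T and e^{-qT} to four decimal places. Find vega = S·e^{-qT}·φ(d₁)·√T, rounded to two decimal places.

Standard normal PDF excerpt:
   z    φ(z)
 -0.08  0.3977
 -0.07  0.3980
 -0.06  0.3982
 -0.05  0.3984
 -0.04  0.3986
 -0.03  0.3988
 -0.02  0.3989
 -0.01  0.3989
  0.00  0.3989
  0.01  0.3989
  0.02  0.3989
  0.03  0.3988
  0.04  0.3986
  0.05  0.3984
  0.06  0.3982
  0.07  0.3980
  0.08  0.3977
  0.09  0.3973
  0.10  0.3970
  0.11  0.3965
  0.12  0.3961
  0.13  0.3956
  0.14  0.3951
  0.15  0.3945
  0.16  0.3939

181.96

σ√T = 0.46·√1 = 0.4600
d₁ = [ln(480/530) + (0.054 − 0.051 + 0.46²/2)·1] / 0.4600 = [-0.0991 + 0.1088] / 0.4600 = 0.0211 ≈ 0.02
√T = √1 = 1.0000
φ(d₁) = φ(0.02) = 0.3989
e^(−qT) = e^(−0.051·1) = 0.9503
vega = S·e^(−qT)·φ(d₁)·√T = 480·0.9503·0.3989·1.0000 = 181.9558
(The call has the same vega.)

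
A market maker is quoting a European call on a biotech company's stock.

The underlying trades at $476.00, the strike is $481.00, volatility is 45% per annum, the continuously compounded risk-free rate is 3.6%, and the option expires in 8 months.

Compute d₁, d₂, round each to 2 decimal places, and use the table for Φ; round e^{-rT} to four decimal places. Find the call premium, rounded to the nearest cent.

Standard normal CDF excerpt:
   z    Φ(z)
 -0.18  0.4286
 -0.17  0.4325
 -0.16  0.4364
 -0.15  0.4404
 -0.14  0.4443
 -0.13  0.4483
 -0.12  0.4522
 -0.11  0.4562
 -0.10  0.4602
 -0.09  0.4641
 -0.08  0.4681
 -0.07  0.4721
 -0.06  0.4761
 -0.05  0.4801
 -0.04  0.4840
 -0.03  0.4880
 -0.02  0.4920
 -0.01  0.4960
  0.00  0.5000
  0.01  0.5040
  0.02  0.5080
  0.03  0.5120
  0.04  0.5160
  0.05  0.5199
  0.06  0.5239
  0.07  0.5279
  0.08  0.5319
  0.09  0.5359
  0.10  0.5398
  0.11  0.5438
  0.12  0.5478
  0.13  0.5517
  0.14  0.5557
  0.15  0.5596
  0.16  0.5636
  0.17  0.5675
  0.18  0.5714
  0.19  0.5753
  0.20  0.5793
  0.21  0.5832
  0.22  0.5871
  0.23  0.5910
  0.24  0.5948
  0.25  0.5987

σ√T = 0.45 × 0.8165 = 0.3674
ln(S/K) + (r + σ²/2)T = ln(476/481) + (0.036 + 0.45²/2)·0.6667 = -0.0104 + 0.0915 = 0.0811
d₁ = 0.0811 / 0.3674 = 0.2206 ⇒ 0.22
d₂ = d₁ − σ√T = 0.2206 − 0.3674 = -0.1468 ⇒ -0.15
exp(−rT) = exp(−0.036·0.6667) = 0.9763
C = 476·N(0.22) − 481·0.9763·N(-0.15) = 476·0.5871 − 481·0.9763·0.4404 = 279.4596 − 206.8120 = 72.6476

$72.65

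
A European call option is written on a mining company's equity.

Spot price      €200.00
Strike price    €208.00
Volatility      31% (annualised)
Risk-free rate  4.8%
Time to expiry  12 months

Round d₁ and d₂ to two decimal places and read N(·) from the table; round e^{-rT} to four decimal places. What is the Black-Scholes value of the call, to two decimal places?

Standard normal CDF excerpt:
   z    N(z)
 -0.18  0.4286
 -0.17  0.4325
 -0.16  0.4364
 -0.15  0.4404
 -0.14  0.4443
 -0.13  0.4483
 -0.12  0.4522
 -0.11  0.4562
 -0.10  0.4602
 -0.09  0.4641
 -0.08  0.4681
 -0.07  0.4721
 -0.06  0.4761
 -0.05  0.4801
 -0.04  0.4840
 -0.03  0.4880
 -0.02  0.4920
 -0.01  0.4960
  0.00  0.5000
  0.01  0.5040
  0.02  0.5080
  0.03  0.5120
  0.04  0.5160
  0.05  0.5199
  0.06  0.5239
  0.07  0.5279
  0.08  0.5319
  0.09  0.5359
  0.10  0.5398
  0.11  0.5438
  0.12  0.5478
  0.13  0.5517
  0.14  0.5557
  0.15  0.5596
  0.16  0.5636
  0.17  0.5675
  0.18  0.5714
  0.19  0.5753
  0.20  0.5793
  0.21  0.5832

€25.41

σ√T = 0.31 × 1.0000 = 0.3100
d₁ = [ln(200/208) + (0.048 + 0.31²/2)·1] / 0.3100 = [-0.0392 + 0.0960] / 0.3100 = 0.1833 → 0.18
d₂ = d₁ − σ√T = 0.1833 − 0.3100 = -0.1267 → -0.13
exp(−rT) = exp(−0.048·1) = 0.9531
C = 200·N(0.18) − 208·0.9531·N(-0.13) = 200·0.5714 − 208·0.9531·0.4483 = 114.2800 − 88.8731 = 25.4069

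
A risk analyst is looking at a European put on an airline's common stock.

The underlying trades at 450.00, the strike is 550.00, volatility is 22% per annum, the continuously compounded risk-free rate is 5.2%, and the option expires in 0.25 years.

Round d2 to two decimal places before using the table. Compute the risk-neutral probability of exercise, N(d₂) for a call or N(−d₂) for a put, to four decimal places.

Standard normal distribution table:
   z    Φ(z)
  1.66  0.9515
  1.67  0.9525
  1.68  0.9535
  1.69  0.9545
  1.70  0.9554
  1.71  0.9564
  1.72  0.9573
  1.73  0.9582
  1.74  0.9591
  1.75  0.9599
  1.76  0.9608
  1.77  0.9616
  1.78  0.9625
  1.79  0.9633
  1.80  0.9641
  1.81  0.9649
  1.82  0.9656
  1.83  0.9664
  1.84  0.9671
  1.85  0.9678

0.9608

σ√T = 0.22·√0.25 = 0.1100
d₁ = [ln(450/550) + (0.052 + 0.22²/2)·0.25] / 0.1100 = [-0.2007 + 0.0190] / 0.1100 = -1.6511 which rounds to -1.65
d₂ = d₁ − σ√T = -1.6511 − 0.1100 = -1.7611 which rounds to -1.76
Risk-neutral Pr[S_T < K] = N(−d₂) = N(1.76) = 0.9608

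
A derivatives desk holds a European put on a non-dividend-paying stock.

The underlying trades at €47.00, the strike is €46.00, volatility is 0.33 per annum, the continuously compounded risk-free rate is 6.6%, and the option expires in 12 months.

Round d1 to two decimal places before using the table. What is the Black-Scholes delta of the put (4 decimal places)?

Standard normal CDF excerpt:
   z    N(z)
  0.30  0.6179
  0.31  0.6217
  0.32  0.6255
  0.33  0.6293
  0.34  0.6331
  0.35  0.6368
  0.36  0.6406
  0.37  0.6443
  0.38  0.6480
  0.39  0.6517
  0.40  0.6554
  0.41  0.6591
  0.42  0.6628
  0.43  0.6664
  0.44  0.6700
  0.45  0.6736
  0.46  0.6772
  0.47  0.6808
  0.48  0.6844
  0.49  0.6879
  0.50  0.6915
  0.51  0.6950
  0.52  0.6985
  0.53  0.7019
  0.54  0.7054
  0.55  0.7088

T = 1;  σ√T = 0.3300
d₁ = [ln(47/46) + (0.066 + ½·0.33²)·1] / (σ√T) = (0.0215 + 0.1205) / 0.3300 = 0.4302 which rounds to 0.43
N(d₁) = N(0.43) = 0.6664
Δ_put = N(d₁) − 1 = 0.6664 − 1 = -0.3336

-0.3336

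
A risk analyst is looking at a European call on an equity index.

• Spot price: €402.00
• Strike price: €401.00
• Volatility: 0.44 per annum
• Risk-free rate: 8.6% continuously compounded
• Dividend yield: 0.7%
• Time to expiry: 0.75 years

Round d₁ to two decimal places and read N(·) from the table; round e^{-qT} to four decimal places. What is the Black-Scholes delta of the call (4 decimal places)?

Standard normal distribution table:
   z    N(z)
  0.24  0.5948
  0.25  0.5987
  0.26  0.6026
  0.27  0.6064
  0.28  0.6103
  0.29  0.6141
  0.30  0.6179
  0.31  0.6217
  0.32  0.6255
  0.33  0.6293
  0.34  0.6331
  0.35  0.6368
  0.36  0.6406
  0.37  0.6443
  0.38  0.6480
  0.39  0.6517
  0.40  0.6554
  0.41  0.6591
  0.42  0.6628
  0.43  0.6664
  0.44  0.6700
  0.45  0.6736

T = 0.75;  σ√T = 0.3811
d₁ = [ln(402/401) + (0.086 − 0.007 + ½·0.44²)·0.75] / (σ√T) = (0.0025 + 0.1318) / 0.3811 = 0.3526 ≈ 0.35
N(d₁) = N(0.35) = 0.6368
Δ_call = exp(−qT)·N(d₁) = 0.9948·0.6368 = 0.6335

0.6335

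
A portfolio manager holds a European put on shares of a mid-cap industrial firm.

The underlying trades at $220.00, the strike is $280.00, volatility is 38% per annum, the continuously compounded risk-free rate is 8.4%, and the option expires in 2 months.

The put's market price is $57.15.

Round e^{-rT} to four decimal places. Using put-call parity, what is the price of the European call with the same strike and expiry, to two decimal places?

$1.04

e^(−rT) = e^(−0.084·0.1667) = 0.9861
Put-call parity: C − P = S − K·e^(−rT) = 220 − 280·0.9861 = 220 − 276.1080 = -56.1080
C = P + (C − P) = 57.15 + (-56.1080) = 1.0420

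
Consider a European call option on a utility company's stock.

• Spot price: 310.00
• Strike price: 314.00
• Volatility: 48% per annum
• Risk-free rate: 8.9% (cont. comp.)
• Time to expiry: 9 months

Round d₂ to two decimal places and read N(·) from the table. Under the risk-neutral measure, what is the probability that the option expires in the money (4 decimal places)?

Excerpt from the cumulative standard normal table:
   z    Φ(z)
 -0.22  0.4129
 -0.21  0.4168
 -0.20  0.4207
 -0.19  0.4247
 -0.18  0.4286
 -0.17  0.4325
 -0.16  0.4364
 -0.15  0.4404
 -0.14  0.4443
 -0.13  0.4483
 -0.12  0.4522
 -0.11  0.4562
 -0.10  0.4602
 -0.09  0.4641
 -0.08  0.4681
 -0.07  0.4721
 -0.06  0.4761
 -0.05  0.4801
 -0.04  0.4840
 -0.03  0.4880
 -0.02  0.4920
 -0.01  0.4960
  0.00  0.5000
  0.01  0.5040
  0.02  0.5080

0.4681

σ√T = 0.48·√0.75 = 0.4157
d₁ = [ln(310/314) + (0.089 + 0.48²/2)·0.75] / 0.4157 = [-0.0128 + 0.1532] / 0.4157 = 0.3376 → 0.34
d₂ = d₁ − σ√T = 0.3376 − 0.4157 = -0.0781 → -0.08
Pr(exercise) under Q = N(d₂) = 0.4681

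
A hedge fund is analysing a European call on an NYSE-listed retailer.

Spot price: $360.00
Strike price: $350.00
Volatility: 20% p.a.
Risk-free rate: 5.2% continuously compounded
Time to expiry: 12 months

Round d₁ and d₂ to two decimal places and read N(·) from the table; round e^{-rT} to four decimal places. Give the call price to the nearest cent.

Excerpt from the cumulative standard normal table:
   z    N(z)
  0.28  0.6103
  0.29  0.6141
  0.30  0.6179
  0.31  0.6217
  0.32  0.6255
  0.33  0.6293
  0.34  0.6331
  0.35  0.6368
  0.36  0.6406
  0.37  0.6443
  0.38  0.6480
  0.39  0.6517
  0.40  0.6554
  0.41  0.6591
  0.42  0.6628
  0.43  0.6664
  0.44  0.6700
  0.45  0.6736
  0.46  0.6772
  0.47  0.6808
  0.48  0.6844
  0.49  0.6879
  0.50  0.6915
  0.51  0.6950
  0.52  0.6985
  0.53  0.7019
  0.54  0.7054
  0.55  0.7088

$43.64

σ√T = 0.2 × 1.0000 = 0.2000
d₁ = [ln(360/350) + (0.052 + ½·0.2²)·1] / (σ√T) = (0.0282 + 0.0720) / 0.2000 = 0.5009 which rounds to 0.50
d₂ = 0.5009 − 0.2000 = 0.3009 which rounds to 0.30
e^(−rT) = e^(−0.052·1) = 0.9493
N(d₁) = N(0.50) = 0.6915;  N(d₂) = N(0.30) = 0.6179
C = 360·0.6915 − 350·0.9493·0.6179 = 248.9400 − 205.3004 = 43.6396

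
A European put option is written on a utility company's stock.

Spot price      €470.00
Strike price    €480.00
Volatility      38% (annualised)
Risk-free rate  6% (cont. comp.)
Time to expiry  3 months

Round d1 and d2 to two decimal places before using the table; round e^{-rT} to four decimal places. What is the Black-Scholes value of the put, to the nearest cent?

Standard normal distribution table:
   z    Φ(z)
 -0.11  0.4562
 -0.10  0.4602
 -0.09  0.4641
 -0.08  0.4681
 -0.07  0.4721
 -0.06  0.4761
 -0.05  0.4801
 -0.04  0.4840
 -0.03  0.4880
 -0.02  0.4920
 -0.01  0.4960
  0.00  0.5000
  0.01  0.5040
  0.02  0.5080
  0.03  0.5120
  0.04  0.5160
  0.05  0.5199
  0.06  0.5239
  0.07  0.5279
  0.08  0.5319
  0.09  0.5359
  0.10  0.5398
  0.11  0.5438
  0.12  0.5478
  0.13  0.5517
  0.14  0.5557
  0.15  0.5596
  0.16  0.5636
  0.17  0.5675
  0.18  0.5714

€37.10

σ√T = 0.38·√0.25 = 0.1900
ln(S/K) + (r + σ²/2)T = ln(470/480) + (0.06 + 0.38²/2)·0.25 = -0.0211 + 0.0330 = 0.0120
d₁ = 0.0120 / 0.1900 = 0.0631 → 0.06
d₂ = d₁ − σ√T = 0.0631 − 0.1900 = -0.1269 → -0.13
exp(−rT) = exp(−0.06·0.25) = 0.9851
N(−d₂) = N(0.13) = 0.5517;  N(−d₁) = N(-0.06) = 0.4761
P = 480·0.9851·0.5517 − 470·0.4761 = 260.8702 − 223.7670 = 37.1032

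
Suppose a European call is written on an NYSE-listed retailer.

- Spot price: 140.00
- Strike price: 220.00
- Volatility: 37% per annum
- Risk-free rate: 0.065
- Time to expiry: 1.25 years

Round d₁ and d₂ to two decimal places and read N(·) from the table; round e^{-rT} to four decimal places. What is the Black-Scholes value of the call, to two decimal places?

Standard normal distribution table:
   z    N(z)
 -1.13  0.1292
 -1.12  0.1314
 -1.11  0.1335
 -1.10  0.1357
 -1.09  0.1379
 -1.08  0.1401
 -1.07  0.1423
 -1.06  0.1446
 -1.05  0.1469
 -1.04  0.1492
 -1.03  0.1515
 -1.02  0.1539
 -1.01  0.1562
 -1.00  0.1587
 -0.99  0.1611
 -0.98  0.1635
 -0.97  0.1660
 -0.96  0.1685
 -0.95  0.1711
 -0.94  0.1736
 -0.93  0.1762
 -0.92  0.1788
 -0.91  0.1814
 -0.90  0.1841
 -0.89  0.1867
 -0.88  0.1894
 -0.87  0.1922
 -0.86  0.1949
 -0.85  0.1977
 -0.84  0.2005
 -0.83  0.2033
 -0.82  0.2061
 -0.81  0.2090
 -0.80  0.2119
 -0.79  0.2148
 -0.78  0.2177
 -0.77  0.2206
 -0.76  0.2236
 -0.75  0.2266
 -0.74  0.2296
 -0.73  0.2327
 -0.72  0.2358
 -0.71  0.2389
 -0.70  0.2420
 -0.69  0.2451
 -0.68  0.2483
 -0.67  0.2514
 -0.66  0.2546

T = 1.25;  σ√T = 0.4137
d₁ = [ln(140/220) + (0.065 + 0.37²/2)·1.25] / 0.4137 = [-0.4520 + 0.1668] / 0.4137 = -0.6894 which rounds to -0.69
d₂ = d₁ − σ√T = -0.6894 − 0.4137 = -1.1030 which rounds to -1.10
e^(−rT) = e^(−0.065·1.25) = 0.9220
C = 140·N(-0.69) − 220·0.9220·N(-1.10) = 140·0.2451 − 220·0.9220·0.1357 = 34.3140 − 27.5254 = 6.7886

6.79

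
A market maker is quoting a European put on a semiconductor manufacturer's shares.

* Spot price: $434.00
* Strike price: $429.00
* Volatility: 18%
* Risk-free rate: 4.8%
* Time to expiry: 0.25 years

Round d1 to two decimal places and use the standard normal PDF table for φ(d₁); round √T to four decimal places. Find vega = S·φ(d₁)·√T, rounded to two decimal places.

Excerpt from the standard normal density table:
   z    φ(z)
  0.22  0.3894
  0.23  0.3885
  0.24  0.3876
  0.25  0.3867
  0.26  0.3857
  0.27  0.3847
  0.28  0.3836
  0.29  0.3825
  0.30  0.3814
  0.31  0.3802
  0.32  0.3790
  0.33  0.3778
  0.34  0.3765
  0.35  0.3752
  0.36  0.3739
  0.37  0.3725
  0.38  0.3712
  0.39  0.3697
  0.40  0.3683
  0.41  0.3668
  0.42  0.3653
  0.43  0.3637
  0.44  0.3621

σ√T = 0.18·√0.25 = 0.0900
d₁ = [ln(434/429) + (0.048 + 0.18²/2)·0.25] / 0.0900 = [0.0116 + 0.0161] / 0.0900 = 0.3071 → 0.31
√T = √0.25 = 0.5000
φ(d₁) = φ(0.31) = 0.3802
vega = S·φ(d₁)·√T = 434·0.3802·0.5000 = 82.5034

82.50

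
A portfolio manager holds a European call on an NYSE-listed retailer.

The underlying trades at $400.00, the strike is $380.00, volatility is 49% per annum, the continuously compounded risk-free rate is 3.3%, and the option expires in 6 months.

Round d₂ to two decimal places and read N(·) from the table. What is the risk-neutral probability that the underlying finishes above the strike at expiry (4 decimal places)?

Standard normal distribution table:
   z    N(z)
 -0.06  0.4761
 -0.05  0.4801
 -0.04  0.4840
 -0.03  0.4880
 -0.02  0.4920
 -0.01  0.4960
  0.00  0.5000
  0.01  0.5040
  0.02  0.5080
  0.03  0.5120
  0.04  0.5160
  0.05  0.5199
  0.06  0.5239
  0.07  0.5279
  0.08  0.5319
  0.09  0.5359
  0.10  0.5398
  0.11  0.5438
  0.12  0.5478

T = 0.5;  σ√T = 0.3465
d₁ = [ln(400/380) + (0.033 + ½·0.49²)·0.5] / (σ√T) = (0.0513 + 0.0765) / 0.3465 = 0.3689 ⇒ 0.37
d₂ = 0.3689 − 0.3465 = 0.0224 ⇒ 0.02
Pr(exercise) under Q = N(d₂) = 0.5080

0.5080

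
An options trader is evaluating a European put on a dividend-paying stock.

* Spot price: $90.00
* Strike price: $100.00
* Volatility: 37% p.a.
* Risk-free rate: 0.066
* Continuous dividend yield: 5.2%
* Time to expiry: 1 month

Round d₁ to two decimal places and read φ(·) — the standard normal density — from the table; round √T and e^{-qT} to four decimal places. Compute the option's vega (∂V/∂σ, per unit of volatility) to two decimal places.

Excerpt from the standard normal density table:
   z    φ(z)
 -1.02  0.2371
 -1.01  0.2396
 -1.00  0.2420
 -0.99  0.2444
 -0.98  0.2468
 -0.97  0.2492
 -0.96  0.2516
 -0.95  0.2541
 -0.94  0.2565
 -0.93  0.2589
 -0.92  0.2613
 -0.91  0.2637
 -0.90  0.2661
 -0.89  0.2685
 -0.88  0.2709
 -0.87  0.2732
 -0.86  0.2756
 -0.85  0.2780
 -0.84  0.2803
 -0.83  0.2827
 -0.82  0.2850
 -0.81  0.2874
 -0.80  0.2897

6.76

T = 0.08333;  σ√T = 0.1068
d₁ = [ln(90/100) + (0.066 − 0.052 + 0.37²/2)·0.08333] / 0.1068 = [-0.1054 + 0.0069] / 0.1068 = -0.9221 which rounds to -0.92
√T = √0.08333 = 0.2887
φ(d₁) = φ(-0.92) = 0.2613
e^(−qT) = e^(−0.052·0.08333) = 0.9957
vega = S·e^(−qT)·φ(d₁)·√T = 90·0.9957·0.2613·0.2887 = 6.7602
(Vega is the same for a European call and put with the same parameters.)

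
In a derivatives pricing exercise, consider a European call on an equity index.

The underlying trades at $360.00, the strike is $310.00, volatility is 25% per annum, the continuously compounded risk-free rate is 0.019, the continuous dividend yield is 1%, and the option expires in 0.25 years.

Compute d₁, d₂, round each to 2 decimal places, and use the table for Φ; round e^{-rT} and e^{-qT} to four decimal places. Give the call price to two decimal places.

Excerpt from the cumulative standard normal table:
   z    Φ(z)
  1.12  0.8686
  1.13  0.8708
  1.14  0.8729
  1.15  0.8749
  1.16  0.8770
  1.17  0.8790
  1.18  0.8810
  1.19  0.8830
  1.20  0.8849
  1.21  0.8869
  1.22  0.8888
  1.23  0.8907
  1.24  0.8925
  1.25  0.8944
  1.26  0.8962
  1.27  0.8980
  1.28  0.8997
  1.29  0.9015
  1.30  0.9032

$53.14

σ√T = 0.25·√0.25 = 0.1250
ln(S/K) + (r − q + σ²/2)T = ln(360/310) + (0.019 − 0.01 + 0.25²/2)·0.25 = 0.1495 + 0.0101 = 0.1596
d₁ = 0.1596 / 0.1250 = 1.2768 → 1.28
d₂ = d₁ − σ√T = 1.2768 − 0.1250 = 1.1518 → 1.15
exp(−qT) = exp(−0.01·0.25) = 0.9975;  exp(−rT) = exp(−0.019·0.25) = 0.9953
N(d₁) = N(1.28) = 0.8997;  N(d₂) = N(1.15) = 0.8749
C = 360·0.9975·0.8997 − 310·0.9953·0.8749 = 323.0823 − 269.9443 = 53.1380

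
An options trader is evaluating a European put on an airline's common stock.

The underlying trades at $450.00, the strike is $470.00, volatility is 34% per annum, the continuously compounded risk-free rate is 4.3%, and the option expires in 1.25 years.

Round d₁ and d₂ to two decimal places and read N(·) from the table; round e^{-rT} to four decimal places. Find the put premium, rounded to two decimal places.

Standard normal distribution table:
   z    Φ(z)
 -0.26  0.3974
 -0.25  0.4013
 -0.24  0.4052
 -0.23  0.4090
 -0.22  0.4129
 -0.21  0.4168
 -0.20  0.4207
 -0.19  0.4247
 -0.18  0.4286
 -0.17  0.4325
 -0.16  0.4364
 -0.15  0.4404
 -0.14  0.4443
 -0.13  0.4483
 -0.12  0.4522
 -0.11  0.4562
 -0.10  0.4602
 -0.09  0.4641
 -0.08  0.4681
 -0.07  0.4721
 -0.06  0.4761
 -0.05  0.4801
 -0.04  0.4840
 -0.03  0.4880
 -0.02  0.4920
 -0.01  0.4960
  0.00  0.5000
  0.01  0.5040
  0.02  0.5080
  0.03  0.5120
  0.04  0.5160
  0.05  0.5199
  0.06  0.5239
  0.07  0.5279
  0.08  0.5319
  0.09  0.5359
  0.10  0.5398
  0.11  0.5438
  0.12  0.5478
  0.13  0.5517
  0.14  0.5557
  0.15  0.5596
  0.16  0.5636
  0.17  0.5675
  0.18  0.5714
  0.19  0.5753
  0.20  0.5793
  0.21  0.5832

$65.23

σ√T = 0.34 × 1.1180 = 0.3801
ln(S/K) + (r + σ²/2)T = ln(450/470) + (0.043 + 0.34²/2)·1.25 = -0.0435 + 0.1260 = 0.0825
d₁ = 0.0825 / 0.3801 = 0.2171 ≈ 0.22
d₂ = d₁ − σ√T = 0.2171 − 0.3801 = -0.1631 ≈ -0.16
e^(−rT) = e^(−0.043·1.25) = 0.9477
N(−d₂) = N(0.16) = 0.5636;  N(−d₁) = N(-0.22) = 0.4129
P = 470·0.9477·0.5636 − 450·0.4129 = 251.0381 − 185.8050 = 65.2331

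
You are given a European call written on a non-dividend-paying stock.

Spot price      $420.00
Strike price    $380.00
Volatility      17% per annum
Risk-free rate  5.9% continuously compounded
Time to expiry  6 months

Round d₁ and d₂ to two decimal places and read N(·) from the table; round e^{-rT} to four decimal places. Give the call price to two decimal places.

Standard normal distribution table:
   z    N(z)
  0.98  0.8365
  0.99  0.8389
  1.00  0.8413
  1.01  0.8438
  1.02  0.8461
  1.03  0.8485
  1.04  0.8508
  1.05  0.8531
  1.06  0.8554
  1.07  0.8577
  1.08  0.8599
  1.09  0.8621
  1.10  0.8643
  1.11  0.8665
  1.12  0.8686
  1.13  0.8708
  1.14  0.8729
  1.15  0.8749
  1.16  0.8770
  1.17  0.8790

$54.46

T = 0.5;  σ√T = 0.1202
d₁ = [ln(420/380) + (0.059 + 0.17²/2)·0.5] / 0.1202 = [0.1001 + 0.0367] / 0.1202 = 1.1381 ⇒ 1.14
d₂ = d₁ − σ√T = 1.1381 − 0.1202 = 1.0179 ⇒ 1.02
e^(−rT) = e^(−0.059·0.5) = 0.9709
N(d₁) = N(1.14) = 0.8729;  N(d₂) = N(1.02) = 0.8461
C = 420·0.8729 − 380·0.9709·0.8461 = 366.6180 − 312.1618 = 54.4562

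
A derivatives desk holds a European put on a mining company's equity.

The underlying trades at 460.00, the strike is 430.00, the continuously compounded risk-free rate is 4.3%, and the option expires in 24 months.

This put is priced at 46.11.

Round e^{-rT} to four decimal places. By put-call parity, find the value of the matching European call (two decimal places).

exp(−rT) = exp(−0.043·2) = 0.9176
Put-call parity: C − P = S − K·e^(−rT) = 460 − 430·0.9176 = 460 − 394.5680 = 65.4320
C = P + (C − P) = 46.11 + (65.4320) = 111.5420

111.54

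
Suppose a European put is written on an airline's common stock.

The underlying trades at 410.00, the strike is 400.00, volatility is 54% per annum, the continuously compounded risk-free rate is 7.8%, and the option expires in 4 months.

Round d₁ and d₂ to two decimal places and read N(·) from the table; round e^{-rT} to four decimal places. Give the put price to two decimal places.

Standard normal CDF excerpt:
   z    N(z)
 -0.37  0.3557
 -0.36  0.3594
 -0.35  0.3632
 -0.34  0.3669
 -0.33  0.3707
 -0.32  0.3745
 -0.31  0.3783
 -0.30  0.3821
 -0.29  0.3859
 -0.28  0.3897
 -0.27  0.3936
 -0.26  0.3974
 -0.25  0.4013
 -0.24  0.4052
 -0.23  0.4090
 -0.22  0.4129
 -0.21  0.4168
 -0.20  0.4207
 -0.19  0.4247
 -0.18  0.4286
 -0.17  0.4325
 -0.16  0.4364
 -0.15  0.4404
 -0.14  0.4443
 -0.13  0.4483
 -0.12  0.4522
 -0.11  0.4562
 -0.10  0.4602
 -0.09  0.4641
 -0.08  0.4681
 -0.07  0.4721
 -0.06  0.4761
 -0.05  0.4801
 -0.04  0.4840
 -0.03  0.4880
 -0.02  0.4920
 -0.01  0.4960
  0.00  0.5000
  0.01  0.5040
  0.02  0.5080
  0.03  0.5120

σ√T = 0.54·√0.3333 = 0.3118
d₁ = [ln(410/400) + (0.078 + ½·0.54²)·0.3333] / (σ√T) = (0.0247 + 0.0746) / 0.3118 = 0.3185 ⇒ 0.32
d₂ = 0.3185 − 0.3118 = 0.0067 ⇒ 0.01
e^(−rT) = e^(−0.078·0.3333) = 0.9743
N(−d₂) = N(-0.01) = 0.4960;  N(−d₁) = N(-0.32) = 0.3745
P = 400·0.9743·0.4960 − 410·0.3745 = 193.3011 − 153.5450 = 39.7561

39.76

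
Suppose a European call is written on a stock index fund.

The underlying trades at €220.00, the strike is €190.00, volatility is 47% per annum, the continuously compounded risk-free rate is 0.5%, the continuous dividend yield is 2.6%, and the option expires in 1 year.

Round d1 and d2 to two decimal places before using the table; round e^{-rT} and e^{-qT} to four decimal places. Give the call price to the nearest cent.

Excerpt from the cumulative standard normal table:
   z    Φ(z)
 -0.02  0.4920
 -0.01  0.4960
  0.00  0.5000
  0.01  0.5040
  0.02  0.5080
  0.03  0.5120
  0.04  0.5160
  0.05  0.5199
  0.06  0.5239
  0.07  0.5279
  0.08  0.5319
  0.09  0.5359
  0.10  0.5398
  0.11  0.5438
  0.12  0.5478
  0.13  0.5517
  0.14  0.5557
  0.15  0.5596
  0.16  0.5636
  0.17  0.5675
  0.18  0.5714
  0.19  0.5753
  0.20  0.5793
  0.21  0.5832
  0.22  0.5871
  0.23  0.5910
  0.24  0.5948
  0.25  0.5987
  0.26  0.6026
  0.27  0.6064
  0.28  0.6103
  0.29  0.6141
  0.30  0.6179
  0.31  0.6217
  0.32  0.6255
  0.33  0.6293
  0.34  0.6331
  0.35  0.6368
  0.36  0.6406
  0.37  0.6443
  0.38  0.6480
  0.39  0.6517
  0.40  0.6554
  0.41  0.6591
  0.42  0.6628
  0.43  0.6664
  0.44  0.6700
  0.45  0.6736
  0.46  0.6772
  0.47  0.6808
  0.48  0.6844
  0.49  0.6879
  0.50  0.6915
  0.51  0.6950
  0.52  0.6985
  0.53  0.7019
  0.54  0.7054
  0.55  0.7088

σ√T = 0.47 × 1.0000 = 0.4700
d₁ = [ln(220/190) + (0.005 − 0.026 + ½·0.47²)·1] / (σ√T) = (0.1466 + 0.0895) / 0.4700 = 0.5022 which rounds to 0.50
d₂ = 0.5022 − 0.4700 = 0.0322 which rounds to 0.03
exp(−qT) = exp(−0.026·1) = 0.9743;  exp(−rT) = exp(−0.005·1) = 0.9950
C = 220·0.9743·N(0.50) − 190·0.9950·N(0.03) = 220·0.9743·0.6915 − 190·0.9950·0.5120 = 148.2203 − 96.7936 = 51.4267

€51.43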